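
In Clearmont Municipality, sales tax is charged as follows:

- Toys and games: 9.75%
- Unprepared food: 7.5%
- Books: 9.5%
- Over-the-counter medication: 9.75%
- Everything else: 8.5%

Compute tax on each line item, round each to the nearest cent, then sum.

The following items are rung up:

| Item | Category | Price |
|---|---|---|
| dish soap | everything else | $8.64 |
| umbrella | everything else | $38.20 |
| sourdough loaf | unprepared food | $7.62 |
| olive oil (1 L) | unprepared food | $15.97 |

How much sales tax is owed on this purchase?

Dish soap $8.64: everything else → 8.5% → $0.73
Umbrella $38.20: everything else → 8.5% → $3.25
Sourdough loaf $7.62: unprepared food → 7.5% → $0.57
Olive oil (1 L) $15.97: unprepared food → 7.5% → $1.20
Total tax = $0.73 + $3.25 + $0.57 + $1.20 = $5.75

$5.75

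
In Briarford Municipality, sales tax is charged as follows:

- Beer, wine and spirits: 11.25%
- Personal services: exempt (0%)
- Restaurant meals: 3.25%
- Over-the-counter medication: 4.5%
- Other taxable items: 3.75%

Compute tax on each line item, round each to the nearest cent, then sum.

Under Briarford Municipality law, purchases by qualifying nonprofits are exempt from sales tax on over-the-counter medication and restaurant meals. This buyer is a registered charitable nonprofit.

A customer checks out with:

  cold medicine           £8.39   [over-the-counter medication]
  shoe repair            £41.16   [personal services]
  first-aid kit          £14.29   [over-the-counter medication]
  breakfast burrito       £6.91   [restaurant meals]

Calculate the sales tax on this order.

Cold medicine £8.39: over-the-counter medication, buyer-exempt → 0% → £0.00
Shoe repair £41.16: personal services → 0% → £0.00
First-aid kit £14.29: over-the-counter medication, buyer-exempt → 0% → £0.00
Breakfast burrito £6.91: restaurant meals, buyer-exempt → 0% → £0.00
Total tax = £0.00

£0.00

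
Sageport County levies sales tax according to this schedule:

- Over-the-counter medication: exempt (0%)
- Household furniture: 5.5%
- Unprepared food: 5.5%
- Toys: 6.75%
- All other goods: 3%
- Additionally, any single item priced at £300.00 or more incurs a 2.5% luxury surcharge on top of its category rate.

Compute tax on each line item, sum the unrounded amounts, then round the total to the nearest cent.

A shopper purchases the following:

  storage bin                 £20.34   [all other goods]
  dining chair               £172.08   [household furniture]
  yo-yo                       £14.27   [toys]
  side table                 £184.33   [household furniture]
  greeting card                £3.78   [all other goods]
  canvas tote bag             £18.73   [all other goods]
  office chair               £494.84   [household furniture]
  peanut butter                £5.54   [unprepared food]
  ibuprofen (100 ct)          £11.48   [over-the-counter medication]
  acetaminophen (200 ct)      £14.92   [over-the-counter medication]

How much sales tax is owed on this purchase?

£61.74

Storage bin £20.34: all other goods → 3% → £0.6102
Dining chair £172.08: household furniture → 5.5% → £9.4644
Yo-yo £14.27: toys → 6.75% → £0.963225
Side table £184.33: household furniture → 5.5% → £10.13815
Greeting card £3.78: all other goods → 3% → £0.1134
Canvas tote bag £18.73: all other goods → 3% → £0.5619
Office chair £494.84: household furniture → 5.5% + 2.5% surcharge = 8% → £39.5872
Peanut butter £5.54: unprepared food → 5.5% → £0.3047
Ibuprofen (100 ct) £11.48: over-the-counter medication → 0% → £0.00
Acetaminophen (200 ct) £14.92: over-the-counter medication → 0% → £0.00
Unrounded tax sum = £61.743175 → £61.74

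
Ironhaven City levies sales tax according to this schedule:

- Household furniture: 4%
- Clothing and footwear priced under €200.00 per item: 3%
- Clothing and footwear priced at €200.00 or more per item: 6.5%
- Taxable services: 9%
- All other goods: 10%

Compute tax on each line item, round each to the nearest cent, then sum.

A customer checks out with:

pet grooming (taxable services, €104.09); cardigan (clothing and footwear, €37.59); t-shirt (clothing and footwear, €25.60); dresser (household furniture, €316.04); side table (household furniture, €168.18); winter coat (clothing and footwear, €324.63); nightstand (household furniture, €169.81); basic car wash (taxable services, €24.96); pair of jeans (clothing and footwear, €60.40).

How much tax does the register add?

€62.59

Pet grooming €104.09: taxable services → 9% → €9.37
Cardigan €37.59: clothing and footwear, under €200.00 → 3% → €1.13
T-shirt €25.60: clothing and footwear, under €200.00 → 3% → €0.77
Dresser €316.04: household furniture → 4% → €12.64
Side table €168.18: household furniture → 4% → €6.73
Winter coat €324.63: clothing and footwear, €200.00 or more → 6.5% → €21.10
Nightstand €169.81: household furniture → 4% → €6.79
Basic car wash €24.96: taxable services → 9% → €2.25
Pair of jeans €60.40: clothing and footwear, under €200.00 → 3% → €1.81
Total tax = €9.37 + €1.13 + €0.77 + €12.64 + €6.73 + €21.10 + €6.79 + €2.25 + €1.81 = €62.59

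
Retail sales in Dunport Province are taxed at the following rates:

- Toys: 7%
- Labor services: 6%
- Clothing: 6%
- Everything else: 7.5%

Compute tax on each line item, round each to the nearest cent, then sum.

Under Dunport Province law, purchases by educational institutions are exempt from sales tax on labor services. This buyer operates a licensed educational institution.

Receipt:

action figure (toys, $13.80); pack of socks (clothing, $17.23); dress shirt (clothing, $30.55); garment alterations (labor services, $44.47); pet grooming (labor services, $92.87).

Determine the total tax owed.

Action figure $13.80: toys → 7% → $0.97
Pack of socks $17.23: clothing → 6% → $1.03
Dress shirt $30.55: clothing → 6% → $1.83
Garment alterations $44.47: labor services, buyer-exempt → 0% → $0.00
Pet grooming $92.87: labor services, buyer-exempt → 0% → $0.00
Total tax = $0.97 + $1.03 + $1.83 = $3.83

$3.83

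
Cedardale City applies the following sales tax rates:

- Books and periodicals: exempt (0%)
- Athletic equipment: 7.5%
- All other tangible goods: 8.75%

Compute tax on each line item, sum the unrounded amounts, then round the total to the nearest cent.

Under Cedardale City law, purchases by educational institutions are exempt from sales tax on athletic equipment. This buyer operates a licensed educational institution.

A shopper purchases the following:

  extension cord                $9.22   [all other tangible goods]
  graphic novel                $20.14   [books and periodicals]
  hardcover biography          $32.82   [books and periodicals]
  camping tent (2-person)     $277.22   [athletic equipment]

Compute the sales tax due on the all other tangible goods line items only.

Extension cord $9.22: all other tangible goods → 8.75% → $0.80675
Tax on all other tangible goods: unrounded sum = $0.80675 → $0.81

$0.81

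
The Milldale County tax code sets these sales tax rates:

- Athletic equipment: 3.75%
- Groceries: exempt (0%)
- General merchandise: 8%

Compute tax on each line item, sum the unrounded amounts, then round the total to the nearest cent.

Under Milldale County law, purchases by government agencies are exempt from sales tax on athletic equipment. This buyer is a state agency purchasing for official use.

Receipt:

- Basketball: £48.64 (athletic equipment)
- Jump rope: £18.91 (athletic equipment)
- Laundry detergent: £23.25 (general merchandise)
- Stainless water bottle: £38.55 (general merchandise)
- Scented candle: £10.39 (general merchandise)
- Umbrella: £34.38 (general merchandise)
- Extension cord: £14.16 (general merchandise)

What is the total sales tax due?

Basketball £48.64: athletic equipment, buyer-exempt → 0% → £0.00
Jump rope £18.91: athletic equipment, buyer-exempt → 0% → £0.00
Laundry detergent £23.25: general merchandise → 8% → £1.86
Stainless water bottle £38.55: general merchandise → 8% → £3.084
Scented candle £10.39: general merchandise → 8% → £0.8312
Umbrella £34.38: general merchandise → 8% → £2.7504
Extension cord £14.16: general merchandise → 8% → £1.1328
Unrounded tax sum = £9.6584 → £9.66

£9.66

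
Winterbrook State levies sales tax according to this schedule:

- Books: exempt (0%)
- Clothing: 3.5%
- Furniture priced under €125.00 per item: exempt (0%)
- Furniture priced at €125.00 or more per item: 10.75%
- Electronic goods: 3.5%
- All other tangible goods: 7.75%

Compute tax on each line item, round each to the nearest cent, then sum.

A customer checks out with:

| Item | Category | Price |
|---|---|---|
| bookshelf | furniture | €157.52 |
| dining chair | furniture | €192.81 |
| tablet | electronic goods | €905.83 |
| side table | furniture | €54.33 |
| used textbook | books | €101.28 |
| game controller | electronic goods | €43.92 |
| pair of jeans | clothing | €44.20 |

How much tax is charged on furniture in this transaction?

€37.66

Bookshelf €157.52: furniture, €125.00 or more → 10.75% → €16.93
Dining chair €192.81: furniture, €125.00 or more → 10.75% → €20.73
Side table €54.33: furniture, under €125.00 → 0% → €0.00
Tax on furniture = €16.93 + €20.73 + €0.00 = €37.66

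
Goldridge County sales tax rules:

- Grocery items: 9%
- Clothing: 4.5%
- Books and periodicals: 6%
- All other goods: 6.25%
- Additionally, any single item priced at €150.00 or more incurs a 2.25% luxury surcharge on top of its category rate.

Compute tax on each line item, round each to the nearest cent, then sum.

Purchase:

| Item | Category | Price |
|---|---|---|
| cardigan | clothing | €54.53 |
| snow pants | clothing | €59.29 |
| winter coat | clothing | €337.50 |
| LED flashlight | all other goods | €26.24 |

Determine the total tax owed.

€29.54

Cardigan €54.53: clothing → 4.5% → €2.45
Snow pants €59.29: clothing → 4.5% → €2.67
Winter coat €337.50: clothing → 4.5% + 2.25% surcharge = 6.75% → €22.78
LED flashlight €26.24: all other goods → 6.25% → €1.64
Total tax = €2.45 + €2.67 + €22.78 + €1.64 = €29.54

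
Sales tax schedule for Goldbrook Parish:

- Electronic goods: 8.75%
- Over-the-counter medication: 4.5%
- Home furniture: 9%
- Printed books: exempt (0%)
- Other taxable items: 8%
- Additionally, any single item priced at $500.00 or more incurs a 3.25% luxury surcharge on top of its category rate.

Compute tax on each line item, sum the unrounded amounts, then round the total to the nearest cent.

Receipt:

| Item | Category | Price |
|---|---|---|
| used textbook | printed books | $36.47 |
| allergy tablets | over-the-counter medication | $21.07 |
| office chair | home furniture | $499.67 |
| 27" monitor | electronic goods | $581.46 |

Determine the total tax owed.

$115.69

Used textbook $36.47: printed books → 0% → $0.00
Allergy tablets $21.07: over-the-counter medication → 4.5% → $0.94815
Office chair $499.67: home furniture → 9% → $44.9703
27" monitor $581.46: electronic goods → 8.75% + 3.25% surcharge = 12% → $69.7752
Unrounded tax sum = $115.69365 → $115.69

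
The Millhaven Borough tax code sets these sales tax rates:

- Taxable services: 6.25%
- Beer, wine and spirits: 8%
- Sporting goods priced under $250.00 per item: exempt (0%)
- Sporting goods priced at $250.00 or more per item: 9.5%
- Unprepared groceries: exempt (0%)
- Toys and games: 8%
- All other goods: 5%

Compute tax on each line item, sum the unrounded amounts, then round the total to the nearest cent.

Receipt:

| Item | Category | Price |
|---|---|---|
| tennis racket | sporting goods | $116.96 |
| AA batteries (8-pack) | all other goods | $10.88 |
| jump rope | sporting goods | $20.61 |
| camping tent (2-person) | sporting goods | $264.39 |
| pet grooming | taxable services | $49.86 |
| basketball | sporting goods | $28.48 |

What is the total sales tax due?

$28.78

Tennis racket $116.96: sporting goods, under $250.00 → 0% → $0.00
AA batteries (8-pack) $10.88: all other goods → 5% → $0.544
Jump rope $20.61: sporting goods, under $250.00 → 0% → $0.00
Camping tent (2-person) $264.39: sporting goods, $250.00 or more → 9.5% → $25.11705
Pet grooming $49.86: taxable services → 6.25% → $3.11625
Basketball $28.48: sporting goods, under $250.00 → 0% → $0.00
Unrounded tax sum = $28.7773 → $28.78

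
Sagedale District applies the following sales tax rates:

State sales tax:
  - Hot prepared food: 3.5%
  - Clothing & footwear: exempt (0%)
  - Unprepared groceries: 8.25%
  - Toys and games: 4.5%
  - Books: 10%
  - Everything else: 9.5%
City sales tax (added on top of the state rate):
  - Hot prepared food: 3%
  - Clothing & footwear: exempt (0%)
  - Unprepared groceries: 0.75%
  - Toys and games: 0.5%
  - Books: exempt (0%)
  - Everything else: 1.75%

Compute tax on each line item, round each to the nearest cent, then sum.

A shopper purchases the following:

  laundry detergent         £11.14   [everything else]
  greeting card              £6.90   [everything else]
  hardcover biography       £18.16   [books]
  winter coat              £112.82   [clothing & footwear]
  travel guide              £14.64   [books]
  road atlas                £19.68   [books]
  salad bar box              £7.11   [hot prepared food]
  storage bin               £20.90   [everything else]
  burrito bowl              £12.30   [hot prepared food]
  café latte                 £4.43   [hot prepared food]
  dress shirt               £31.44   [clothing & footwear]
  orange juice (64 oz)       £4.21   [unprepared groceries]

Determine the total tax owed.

£11.56

Laundry detergent £11.14: everything else → 9.5% + 1.75% city = 11.25% → £1.25
Greeting card £6.90: everything else → 9.5% + 1.75% city = 11.25% → £0.78
Hardcover biography £18.16: books → 10% + 0% city = 10% → £1.82
Winter coat £112.82: clothing & footwear → 0% + 0% city = 0% → £0.00
Travel guide £14.64: books → 10% + 0% city = 10% → £1.46
Road atlas £19.68: books → 10% + 0% city = 10% → £1.97
Salad bar box £7.11: hot prepared food → 3.5% + 3% city = 6.5% → £0.46
Storage bin £20.90: everything else → 9.5% + 1.75% city = 11.25% → £2.35
Burrito bowl £12.30: hot prepared food → 3.5% + 3% city = 6.5% → £0.80
Café latte £4.43: hot prepared food → 3.5% + 3% city = 6.5% → £0.29
Dress shirt £31.44: clothing & footwear → 0% + 0% city = 0% → £0.00
Orange juice (64 oz) £4.21: unprepared groceries → 8.25% + 0.75% city = 9% → £0.38
Total tax = £1.25 + £0.78 + £1.82 + £1.46 + £1.97 + £0.46 + £2.35 + £0.80 + £0.29 + £0.38 = £11.56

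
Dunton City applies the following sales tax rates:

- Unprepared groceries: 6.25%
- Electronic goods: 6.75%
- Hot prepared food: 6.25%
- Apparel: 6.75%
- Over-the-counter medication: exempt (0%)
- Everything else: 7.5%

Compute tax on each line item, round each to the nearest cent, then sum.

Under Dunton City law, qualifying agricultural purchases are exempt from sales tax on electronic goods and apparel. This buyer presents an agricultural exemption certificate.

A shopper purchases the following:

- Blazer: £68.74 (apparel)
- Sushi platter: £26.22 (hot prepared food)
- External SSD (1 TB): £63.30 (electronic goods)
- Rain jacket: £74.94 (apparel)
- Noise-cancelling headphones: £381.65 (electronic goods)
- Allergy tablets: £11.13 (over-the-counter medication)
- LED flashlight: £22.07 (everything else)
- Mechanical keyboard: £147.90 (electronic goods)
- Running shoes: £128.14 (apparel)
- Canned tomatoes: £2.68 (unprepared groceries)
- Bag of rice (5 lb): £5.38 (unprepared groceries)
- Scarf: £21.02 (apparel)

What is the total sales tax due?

£3.81

Blazer £68.74: apparel, buyer-exempt → 0% → £0.00
Sushi platter £26.22: hot prepared food → 6.25% → £1.64
External SSD (1 TB) £63.30: electronic goods, buyer-exempt → 0% → £0.00
Rain jacket £74.94: apparel, buyer-exempt → 0% → £0.00
Noise-cancelling headphones £381.65: electronic goods, buyer-exempt → 0% → £0.00
Allergy tablets £11.13: over-the-counter medication → 0% → £0.00
LED flashlight £22.07: everything else → 7.5% → £1.66
Mechanical keyboard £147.90: electronic goods, buyer-exempt → 0% → £0.00
Running shoes £128.14: apparel, buyer-exempt → 0% → £0.00
Canned tomatoes £2.68: unprepared groceries → 6.25% → £0.17
Bag of rice (5 lb) £5.38: unprepared groceries → 6.25% → £0.34
Scarf £21.02: apparel, buyer-exempt → 0% → £0.00
Total tax = £1.64 + £1.66 + £0.17 + £0.34 = £3.81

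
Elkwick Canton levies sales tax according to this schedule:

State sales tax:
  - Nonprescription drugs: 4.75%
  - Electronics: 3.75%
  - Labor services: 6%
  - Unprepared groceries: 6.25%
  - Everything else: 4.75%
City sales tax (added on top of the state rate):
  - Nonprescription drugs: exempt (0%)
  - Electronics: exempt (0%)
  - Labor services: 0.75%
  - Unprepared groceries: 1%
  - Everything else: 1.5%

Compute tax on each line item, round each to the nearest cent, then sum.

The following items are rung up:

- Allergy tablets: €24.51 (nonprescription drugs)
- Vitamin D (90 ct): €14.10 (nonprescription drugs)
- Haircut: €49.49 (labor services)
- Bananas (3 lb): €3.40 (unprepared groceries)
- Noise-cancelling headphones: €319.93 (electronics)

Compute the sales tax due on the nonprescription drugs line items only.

Allergy tablets €24.51: nonprescription drugs → 4.75% + 0% city = 4.75% → €1.16
Vitamin D (90 ct) €14.10: nonprescription drugs → 4.75% + 0% city = 4.75% → €0.67
Tax on nonprescription drugs = €1.16 + €0.67 = €1.83

€1.83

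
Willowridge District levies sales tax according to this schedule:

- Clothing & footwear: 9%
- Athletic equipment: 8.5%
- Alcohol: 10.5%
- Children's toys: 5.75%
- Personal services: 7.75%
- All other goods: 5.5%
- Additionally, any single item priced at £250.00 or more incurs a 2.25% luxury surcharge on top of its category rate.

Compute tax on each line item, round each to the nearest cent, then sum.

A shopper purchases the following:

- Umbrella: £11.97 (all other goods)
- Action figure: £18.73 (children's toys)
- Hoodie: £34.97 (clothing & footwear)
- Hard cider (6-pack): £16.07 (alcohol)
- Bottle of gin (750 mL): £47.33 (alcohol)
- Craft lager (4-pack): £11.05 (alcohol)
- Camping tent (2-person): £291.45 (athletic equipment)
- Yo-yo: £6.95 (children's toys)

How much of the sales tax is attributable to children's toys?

Action figure £18.73: children's toys → 5.75% → £1.08
Yo-yo £6.95: children's toys → 5.75% → £0.40
Tax on children's toys = £1.08 + £0.40 = £1.48

£1.48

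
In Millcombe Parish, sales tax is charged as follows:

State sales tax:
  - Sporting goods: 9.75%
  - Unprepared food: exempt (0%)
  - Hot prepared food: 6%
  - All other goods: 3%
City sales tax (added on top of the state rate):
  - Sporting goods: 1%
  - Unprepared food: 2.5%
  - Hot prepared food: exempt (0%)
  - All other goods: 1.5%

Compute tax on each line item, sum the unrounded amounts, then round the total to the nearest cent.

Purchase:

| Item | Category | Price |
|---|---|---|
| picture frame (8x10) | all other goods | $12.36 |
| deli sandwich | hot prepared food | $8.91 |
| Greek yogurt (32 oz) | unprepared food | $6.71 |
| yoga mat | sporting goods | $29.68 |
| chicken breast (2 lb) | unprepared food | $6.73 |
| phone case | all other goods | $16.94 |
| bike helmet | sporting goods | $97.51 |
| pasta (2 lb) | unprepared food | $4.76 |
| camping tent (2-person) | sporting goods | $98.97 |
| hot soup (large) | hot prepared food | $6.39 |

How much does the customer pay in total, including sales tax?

Picture frame (8x10) $12.36: all other goods → 3% + 1.5% city = 4.5% → $0.5562
Deli sandwich $8.91: hot prepared food → 6% + 0% city = 6% → $0.5346
Greek yogurt (32 oz) $6.71: unprepared food → 0% + 2.5% city = 2.5% → $0.16775
Yoga mat $29.68: sporting goods → 9.75% + 1% city = 10.75% → $3.1906
Chicken breast (2 lb) $6.73: unprepared food → 0% + 2.5% city = 2.5% → $0.16825
Phone case $16.94: all other goods → 3% + 1.5% city = 4.5% → $0.7623
Bike helmet $97.51: sporting goods → 9.75% + 1% city = 10.75% → $10.482325
Pasta (2 lb) $4.76: unprepared food → 0% + 2.5% city = 2.5% → $0.119
Camping tent (2-person) $98.97: sporting goods → 9.75% + 1% city = 10.75% → $10.639275
Hot soup (large) $6.39: hot prepared food → 6% + 0% city = 6% → $0.3834
Subtotal = $288.96; unrounded tax = $27.0037 → $27.00; total due = $315.96

$315.96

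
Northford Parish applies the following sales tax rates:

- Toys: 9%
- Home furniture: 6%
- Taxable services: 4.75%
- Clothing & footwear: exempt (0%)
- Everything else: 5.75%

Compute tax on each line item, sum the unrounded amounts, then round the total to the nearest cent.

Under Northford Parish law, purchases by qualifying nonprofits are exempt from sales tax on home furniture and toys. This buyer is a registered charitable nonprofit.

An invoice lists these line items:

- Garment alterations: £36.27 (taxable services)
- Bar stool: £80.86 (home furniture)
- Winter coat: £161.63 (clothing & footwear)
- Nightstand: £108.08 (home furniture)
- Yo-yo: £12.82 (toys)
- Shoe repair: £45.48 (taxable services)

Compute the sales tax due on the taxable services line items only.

£3.88

Garment alterations £36.27: taxable services → 4.75% → £1.722825
Shoe repair £45.48: taxable services → 4.75% → £2.1603
Tax on taxable services: unrounded sum = £3.883125 → £3.88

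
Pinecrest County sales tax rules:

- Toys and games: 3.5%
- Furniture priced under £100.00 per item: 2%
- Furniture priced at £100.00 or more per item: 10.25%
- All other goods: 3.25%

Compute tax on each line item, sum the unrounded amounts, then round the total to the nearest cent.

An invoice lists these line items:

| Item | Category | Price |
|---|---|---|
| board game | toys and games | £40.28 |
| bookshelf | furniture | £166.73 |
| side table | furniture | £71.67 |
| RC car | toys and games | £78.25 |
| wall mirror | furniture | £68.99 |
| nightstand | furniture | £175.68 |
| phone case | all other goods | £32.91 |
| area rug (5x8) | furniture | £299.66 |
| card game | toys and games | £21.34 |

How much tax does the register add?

Board game £40.28: toys and games → 3.5% → £1.4098
Bookshelf £166.73: furniture, £100.00 or more → 10.25% → £17.089825
Side table £71.67: furniture, under £100.00 → 2% → £1.4334
RC car £78.25: toys and games → 3.5% → £2.73875
Wall mirror £68.99: furniture, under £100.00 → 2% → £1.3798
Nightstand £175.68: furniture, £100.00 or more → 10.25% → £18.0072
Phone case £32.91: all other goods → 3.25% → £1.069575
Area rug (5x8) £299.66: furniture, £100.00 or more → 10.25% → £30.71515
Card game £21.34: toys and games → 3.5% → £0.7469
Unrounded tax sum = £74.5904 → £74.59

£74.59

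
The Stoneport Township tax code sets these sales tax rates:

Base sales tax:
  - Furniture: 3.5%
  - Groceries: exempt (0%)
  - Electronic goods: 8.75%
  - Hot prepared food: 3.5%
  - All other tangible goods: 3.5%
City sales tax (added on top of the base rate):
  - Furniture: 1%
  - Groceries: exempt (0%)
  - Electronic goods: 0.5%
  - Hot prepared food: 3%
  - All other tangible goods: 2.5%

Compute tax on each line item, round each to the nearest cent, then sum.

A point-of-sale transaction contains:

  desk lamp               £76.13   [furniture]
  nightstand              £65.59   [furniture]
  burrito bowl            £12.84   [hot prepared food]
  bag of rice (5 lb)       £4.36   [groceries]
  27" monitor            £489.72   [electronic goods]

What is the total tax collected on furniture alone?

£6.38

Desk lamp £76.13: furniture → 3.5% + 1% city = 4.5% → £3.43
Nightstand £65.59: furniture → 3.5% + 1% city = 4.5% → £2.95
Tax on furniture = £3.43 + £2.95 = £6.38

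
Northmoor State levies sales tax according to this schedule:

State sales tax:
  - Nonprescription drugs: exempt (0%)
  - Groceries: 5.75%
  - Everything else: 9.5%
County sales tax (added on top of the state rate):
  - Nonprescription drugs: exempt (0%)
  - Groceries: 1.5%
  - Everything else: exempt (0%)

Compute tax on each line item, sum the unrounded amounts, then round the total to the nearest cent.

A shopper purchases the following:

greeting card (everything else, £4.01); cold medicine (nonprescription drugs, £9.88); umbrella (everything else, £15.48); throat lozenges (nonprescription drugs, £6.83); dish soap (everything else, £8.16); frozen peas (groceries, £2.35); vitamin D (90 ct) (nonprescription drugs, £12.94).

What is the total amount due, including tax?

£62.45

Greeting card £4.01: everything else → 9.5% + 0% county = 9.5% → £0.38095
Cold medicine £9.88: nonprescription drugs → 0% + 0% county = 0% → £0.00
Umbrella £15.48: everything else → 9.5% + 0% county = 9.5% → £1.4706
Throat lozenges £6.83: nonprescription drugs → 0% + 0% county = 0% → £0.00
Dish soap £8.16: everything else → 9.5% + 0% county = 9.5% → £0.7752
Frozen peas £2.35: groceries → 5.75% + 1.5% county = 7.25% → £0.170375
Vitamin D (90 ct) £12.94: nonprescription drugs → 0% + 0% county = 0% → £0.00
Subtotal = £59.65; unrounded tax = £2.797125 → £2.80; total due = £62.45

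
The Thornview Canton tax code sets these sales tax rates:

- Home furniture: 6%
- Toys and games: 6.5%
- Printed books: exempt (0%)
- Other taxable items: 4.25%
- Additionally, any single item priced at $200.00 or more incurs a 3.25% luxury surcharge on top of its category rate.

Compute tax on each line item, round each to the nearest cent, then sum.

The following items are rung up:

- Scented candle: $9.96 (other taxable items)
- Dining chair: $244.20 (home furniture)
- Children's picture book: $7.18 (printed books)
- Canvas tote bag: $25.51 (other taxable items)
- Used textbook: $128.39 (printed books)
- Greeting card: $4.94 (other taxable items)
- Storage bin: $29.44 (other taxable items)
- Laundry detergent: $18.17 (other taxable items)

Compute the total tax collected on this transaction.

$26.32

Scented candle $9.96: other taxable items → 4.25% → $0.42
Dining chair $244.20: home furniture → 6% + 3.25% surcharge = 9.25% → $22.59
Children's picture book $7.18: printed books → 0% → $0.00
Canvas tote bag $25.51: other taxable items → 4.25% → $1.08
Used textbook $128.39: printed books → 0% → $0.00
Greeting card $4.94: other taxable items → 4.25% → $0.21
Storage bin $29.44: other taxable items → 4.25% → $1.25
Laundry detergent $18.17: other taxable items → 4.25% → $0.77
Total tax = $0.42 + $22.59 + $1.08 + $0.21 + $1.25 + $0.77 = $26.32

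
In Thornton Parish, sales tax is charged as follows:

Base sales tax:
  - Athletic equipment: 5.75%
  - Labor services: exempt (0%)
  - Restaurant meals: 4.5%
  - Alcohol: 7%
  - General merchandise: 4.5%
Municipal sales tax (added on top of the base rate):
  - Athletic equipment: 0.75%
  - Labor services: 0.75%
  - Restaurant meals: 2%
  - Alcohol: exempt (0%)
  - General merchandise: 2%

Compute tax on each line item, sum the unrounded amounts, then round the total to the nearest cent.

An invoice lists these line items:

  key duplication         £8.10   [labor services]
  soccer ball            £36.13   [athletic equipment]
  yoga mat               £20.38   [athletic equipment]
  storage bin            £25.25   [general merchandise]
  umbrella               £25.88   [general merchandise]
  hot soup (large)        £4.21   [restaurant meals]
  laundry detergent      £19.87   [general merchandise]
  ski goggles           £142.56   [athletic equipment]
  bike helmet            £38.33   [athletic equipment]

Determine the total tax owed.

£20.38

Key duplication £8.10: labor services → 0% + 0.75% municipal = 0.75% → £0.06075
Soccer ball £36.13: athletic equipment → 5.75% + 0.75% municipal = 6.5% → £2.34845
Yoga mat £20.38: athletic equipment → 5.75% + 0.75% municipal = 6.5% → £1.3247
Storage bin £25.25: general merchandise → 4.5% + 2% municipal = 6.5% → £1.64125
Umbrella £25.88: general merchandise → 4.5% + 2% municipal = 6.5% → £1.6822
Hot soup (large) £4.21: restaurant meals → 4.5% + 2% municipal = 6.5% → £0.27365
Laundry detergent £19.87: general merchandise → 4.5% + 2% municipal = 6.5% → £1.29155
Ski goggles £142.56: athletic equipment → 5.75% + 0.75% municipal = 6.5% → £9.2664
Bike helmet £38.33: athletic equipment → 5.75% + 0.75% municipal = 6.5% → £2.49145
Unrounded tax sum = £20.3804 → £20.38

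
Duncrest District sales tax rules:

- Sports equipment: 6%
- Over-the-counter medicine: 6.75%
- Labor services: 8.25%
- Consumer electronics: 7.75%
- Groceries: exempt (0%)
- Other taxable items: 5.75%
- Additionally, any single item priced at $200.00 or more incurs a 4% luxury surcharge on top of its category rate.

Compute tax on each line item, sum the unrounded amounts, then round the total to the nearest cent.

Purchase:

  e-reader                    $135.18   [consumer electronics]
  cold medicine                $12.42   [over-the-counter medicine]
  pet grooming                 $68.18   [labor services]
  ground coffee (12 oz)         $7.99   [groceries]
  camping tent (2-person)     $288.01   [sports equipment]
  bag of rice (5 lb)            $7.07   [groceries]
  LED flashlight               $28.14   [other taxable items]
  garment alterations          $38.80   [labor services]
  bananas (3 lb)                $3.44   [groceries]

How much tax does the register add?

$50.56

E-reader $135.18: consumer electronics → 7.75% → $10.47645
Cold medicine $12.42: over-the-counter medicine → 6.75% → $0.83835
Pet grooming $68.18: labor services → 8.25% → $5.62485
Ground coffee (12 oz) $7.99: groceries → 0% → $0.00
Camping tent (2-person) $288.01: sports equipment → 6% + 4% surcharge = 10% → $28.801
Bag of rice (5 lb) $7.07: groceries → 0% → $0.00
LED flashlight $28.14: other taxable items → 5.75% → $1.61805
Garment alterations $38.80: labor services → 8.25% → $3.201
Bananas (3 lb) $3.44: groceries → 0% → $0.00
Unrounded tax sum = $50.5597 → $50.56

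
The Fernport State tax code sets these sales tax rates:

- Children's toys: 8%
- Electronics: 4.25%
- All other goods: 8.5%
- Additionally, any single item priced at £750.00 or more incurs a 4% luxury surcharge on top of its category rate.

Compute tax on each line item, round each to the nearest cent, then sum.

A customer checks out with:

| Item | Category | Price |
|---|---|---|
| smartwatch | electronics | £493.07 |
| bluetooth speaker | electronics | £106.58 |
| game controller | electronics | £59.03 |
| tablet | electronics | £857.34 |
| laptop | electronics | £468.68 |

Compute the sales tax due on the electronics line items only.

£118.65

Smartwatch £493.07: electronics → 4.25% → £20.96
Bluetooth speaker £106.58: electronics → 4.25% → £4.53
Game controller £59.03: electronics → 4.25% → £2.51
Tablet £857.34: electronics → 4.25% + 4% surcharge = 8.25% → £70.73
Laptop £468.68: electronics → 4.25% → £19.92
Tax on electronics = £20.96 + £4.53 + £2.51 + £70.73 + £19.92 = £118.65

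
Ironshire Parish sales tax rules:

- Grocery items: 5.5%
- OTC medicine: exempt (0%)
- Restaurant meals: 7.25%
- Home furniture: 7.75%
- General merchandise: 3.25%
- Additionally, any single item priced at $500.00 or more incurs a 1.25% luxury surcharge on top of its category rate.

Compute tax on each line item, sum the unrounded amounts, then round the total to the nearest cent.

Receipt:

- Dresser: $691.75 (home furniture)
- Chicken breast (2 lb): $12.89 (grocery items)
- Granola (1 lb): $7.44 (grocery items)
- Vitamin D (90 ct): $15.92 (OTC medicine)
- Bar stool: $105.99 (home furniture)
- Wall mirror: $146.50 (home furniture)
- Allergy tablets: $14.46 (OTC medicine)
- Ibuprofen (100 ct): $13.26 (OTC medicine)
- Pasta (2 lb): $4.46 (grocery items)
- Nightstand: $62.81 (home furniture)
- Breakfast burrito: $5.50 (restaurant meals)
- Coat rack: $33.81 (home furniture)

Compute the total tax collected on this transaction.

$91.08

Dresser $691.75: home furniture → 7.75% + 1.25% surcharge = 9% → $62.2575
Chicken breast (2 lb) $12.89: grocery items → 5.5% → $0.70895
Granola (1 lb) $7.44: grocery items → 5.5% → $0.4092
Vitamin D (90 ct) $15.92: OTC medicine → 0% → $0.00
Bar stool $105.99: home furniture → 7.75% → $8.214225
Wall mirror $146.50: home furniture → 7.75% → $11.35375
Allergy tablets $14.46: OTC medicine → 0% → $0.00
Ibuprofen (100 ct) $13.26: OTC medicine → 0% → $0.00
Pasta (2 lb) $4.46: grocery items → 5.5% → $0.2453
Nightstand $62.81: home furniture → 7.75% → $4.867775
Breakfast burrito $5.50: restaurant meals → 7.25% → $0.39875
Coat rack $33.81: home furniture → 7.75% → $2.620275
Unrounded tax sum = $91.075725 → $91.08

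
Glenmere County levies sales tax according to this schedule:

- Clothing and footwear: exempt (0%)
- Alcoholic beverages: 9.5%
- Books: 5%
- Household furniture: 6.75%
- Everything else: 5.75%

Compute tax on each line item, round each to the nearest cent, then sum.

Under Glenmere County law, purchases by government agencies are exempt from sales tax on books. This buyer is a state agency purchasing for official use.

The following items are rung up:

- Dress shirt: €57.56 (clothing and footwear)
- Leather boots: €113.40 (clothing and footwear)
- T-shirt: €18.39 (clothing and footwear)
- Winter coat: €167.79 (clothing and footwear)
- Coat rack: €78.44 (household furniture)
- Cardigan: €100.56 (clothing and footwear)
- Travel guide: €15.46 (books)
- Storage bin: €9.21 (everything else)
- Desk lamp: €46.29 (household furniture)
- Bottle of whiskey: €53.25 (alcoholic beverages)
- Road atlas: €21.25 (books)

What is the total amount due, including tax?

Dress shirt €57.56: clothing and footwear → 0% → €0.00
Leather boots €113.40: clothing and footwear → 0% → €0.00
T-shirt €18.39: clothing and footwear → 0% → €0.00
Winter coat €167.79: clothing and footwear → 0% → €0.00
Coat rack €78.44: household furniture → 6.75% → €5.29
Cardigan €100.56: clothing and footwear → 0% → €0.00
Travel guide €15.46: books, buyer-exempt → 0% → €0.00
Storage bin €9.21: everything else → 5.75% → €0.53
Desk lamp €46.29: household furniture → 6.75% → €3.12
Bottle of whiskey €53.25: alcoholic beverages → 9.5% → €5.06
Road atlas €21.25: books, buyer-exempt → 0% → €0.00
Subtotal = €681.60; tax = €14.00; total due = €695.60

€695.60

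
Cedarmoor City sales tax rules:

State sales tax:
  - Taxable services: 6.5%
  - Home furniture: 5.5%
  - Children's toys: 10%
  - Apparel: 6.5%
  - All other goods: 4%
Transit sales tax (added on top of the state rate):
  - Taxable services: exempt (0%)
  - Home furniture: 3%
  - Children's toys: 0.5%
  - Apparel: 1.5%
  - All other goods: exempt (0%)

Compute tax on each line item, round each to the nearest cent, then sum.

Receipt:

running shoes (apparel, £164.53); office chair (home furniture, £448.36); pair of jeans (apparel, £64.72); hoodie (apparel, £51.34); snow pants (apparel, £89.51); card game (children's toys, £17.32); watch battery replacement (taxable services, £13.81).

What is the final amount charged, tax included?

£920.03

Running shoes £164.53: apparel → 6.5% + 1.5% transit = 8% → £13.16
Office chair £448.36: home furniture → 5.5% + 3% transit = 8.5% → £38.11
Pair of jeans £64.72: apparel → 6.5% + 1.5% transit = 8% → £5.18
Hoodie £51.34: apparel → 6.5% + 1.5% transit = 8% → £4.11
Snow pants £89.51: apparel → 6.5% + 1.5% transit = 8% → £7.16
Card game £17.32: children's toys → 10% + 0.5% transit = 10.5% → £1.82
Watch battery replacement £13.81: taxable services → 6.5% + 0% transit = 6.5% → £0.90
Subtotal = £849.59; tax = £70.44; total due = £920.03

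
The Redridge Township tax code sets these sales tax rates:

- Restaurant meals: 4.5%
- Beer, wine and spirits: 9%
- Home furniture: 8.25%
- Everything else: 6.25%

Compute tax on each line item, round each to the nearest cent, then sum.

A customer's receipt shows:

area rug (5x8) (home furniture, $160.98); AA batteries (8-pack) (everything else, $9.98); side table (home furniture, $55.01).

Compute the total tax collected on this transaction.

$18.44

Area rug (5x8) $160.98: home furniture → 8.25% → $13.28
AA batteries (8-pack) $9.98: everything else → 6.25% → $0.62
Side table $55.01: home furniture → 8.25% → $4.54
Total tax = $13.28 + $0.62 + $4.54 = $18.44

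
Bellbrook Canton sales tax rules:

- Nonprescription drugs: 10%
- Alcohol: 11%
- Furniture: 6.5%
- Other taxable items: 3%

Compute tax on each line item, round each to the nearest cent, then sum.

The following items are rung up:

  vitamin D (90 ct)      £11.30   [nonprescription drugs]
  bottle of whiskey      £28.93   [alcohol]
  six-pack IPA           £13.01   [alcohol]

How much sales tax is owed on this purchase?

£5.74

Vitamin D (90 ct) £11.30: nonprescription drugs → 10% → £1.13
Bottle of whiskey £28.93: alcohol → 11% → £3.18
Six-pack IPA £13.01: alcohol → 11% → £1.43
Total tax = £1.13 + £3.18 + £1.43 = £5.74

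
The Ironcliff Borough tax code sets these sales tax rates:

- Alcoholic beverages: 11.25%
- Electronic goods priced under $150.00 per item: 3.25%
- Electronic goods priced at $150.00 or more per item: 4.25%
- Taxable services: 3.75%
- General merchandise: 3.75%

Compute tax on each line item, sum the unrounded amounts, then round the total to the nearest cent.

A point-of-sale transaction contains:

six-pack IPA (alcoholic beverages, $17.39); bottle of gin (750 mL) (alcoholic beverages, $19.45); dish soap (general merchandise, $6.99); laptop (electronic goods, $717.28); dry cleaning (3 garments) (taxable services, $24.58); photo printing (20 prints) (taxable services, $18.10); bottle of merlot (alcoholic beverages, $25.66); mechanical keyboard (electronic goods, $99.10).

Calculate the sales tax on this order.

Six-pack IPA $17.39: alcoholic beverages → 11.25% → $1.956375
Bottle of gin (750 mL) $19.45: alcoholic beverages → 11.25% → $2.188125
Dish soap $6.99: general merchandise → 3.75% → $0.262125
Laptop $717.28: electronic goods, $150.00 or more → 4.25% → $30.4844
Dry cleaning (3 garments) $24.58: taxable services → 3.75% → $0.92175
Photo printing (20 prints) $18.10: taxable services → 3.75% → $0.67875
Bottle of merlot $25.66: alcoholic beverages → 11.25% → $2.88675
Mechanical keyboard $99.10: electronic goods, under $150.00 → 3.25% → $3.22075
Unrounded tax sum = $42.599025 → $42.60

$42.60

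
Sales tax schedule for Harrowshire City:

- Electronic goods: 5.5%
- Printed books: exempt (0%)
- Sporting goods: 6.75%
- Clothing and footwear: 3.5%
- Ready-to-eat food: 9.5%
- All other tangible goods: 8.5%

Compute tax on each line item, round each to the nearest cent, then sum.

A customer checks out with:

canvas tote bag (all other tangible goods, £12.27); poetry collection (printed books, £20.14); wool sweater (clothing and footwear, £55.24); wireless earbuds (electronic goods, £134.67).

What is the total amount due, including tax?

£232.70

Canvas tote bag £12.27: all other tangible goods → 8.5% → £1.04
Poetry collection £20.14: printed books → 0% → £0.00
Wool sweater £55.24: clothing and footwear → 3.5% → £1.93
Wireless earbuds £134.67: electronic goods → 5.5% → £7.41
Subtotal = £222.32; tax = £10.38; total due = £232.70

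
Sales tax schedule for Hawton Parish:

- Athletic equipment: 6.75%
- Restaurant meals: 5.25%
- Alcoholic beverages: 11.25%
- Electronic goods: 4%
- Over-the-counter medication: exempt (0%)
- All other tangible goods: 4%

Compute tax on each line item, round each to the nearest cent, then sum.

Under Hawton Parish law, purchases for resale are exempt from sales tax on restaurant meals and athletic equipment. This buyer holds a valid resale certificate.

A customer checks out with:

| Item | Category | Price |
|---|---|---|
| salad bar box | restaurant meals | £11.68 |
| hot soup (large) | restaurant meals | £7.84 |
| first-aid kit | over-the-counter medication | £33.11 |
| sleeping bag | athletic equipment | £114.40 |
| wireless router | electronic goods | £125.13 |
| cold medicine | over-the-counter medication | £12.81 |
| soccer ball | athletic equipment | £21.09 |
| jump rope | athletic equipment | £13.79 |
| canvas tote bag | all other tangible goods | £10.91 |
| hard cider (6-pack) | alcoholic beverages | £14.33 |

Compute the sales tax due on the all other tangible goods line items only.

£0.44

Canvas tote bag £10.91: all other tangible goods → 4% → £0.44
Tax on all other tangible goods = £0.44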